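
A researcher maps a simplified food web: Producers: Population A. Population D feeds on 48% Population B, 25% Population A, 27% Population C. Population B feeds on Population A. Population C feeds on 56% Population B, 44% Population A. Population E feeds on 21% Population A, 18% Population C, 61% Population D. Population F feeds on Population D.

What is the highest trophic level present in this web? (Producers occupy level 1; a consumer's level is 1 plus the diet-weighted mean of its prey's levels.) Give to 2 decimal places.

3.90

Population B: 1 + 1 = 2
Population C: 1 + (0.56×2 + 0.44×1) = 2.56
Population D: 1 + (0.48×2 + 0.25×1 + 0.27×2.56) = 2.9012
Population E: 1 + (0.21×1 + 0.18×2.56 + 0.61×2.9012) = 3.440532
Population F: 1 + 2.9012 = 3.9012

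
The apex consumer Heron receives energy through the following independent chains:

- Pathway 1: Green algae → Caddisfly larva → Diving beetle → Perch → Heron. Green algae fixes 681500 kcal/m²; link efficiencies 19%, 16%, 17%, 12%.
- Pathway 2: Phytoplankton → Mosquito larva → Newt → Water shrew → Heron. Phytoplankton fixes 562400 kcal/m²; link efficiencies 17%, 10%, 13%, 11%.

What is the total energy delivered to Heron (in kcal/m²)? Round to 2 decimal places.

559.36 kcal/m²

Pathway 1: 681500 × 0.19 × 0.16 × 0.17 × 0.12 = 422.63904 kcal/m²
Pathway 2: 562400 × 0.17 × 0.1 × 0.13 × 0.11 = 136.71944 kcal/m²
Total at Heron: 422.63904 + 136.71944 = 559.35848 kcal/m²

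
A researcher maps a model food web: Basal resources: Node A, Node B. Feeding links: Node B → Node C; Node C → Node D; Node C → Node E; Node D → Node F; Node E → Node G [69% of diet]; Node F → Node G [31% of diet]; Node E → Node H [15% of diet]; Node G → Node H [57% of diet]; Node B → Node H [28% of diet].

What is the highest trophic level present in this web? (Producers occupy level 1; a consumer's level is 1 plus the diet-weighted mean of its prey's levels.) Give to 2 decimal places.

4.31

Node C: 1 + 1 = 2
Node D: 1 + 2 = 3
Node E: 1 + 2 = 3
Node F: 1 + 3 = 4
Node G: 1 + (0.69×3 + 0.31×4) = 4.31
Node H: 1 + (0.15×3 + 0.57×4.31 + 0.28×1) = 4.1867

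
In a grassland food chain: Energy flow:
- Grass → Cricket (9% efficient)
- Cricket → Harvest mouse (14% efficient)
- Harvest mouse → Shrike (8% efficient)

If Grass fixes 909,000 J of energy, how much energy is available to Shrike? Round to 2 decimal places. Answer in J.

916.27 J

Cricket: 909000 × 0.09 = 81810 J
Harvest mouse: 81810 × 0.14 = 11453.4 J
Shrike: 11453.4 × 0.08 = 916.272 J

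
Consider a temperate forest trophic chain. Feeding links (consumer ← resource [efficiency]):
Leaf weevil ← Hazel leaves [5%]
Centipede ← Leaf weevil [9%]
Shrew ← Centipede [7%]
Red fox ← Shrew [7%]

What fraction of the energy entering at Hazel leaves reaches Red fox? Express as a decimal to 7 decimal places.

0.0000221

Product of link efficiencies: 0.05 × 0.09 × 0.07 × 0.07 = 0.00002205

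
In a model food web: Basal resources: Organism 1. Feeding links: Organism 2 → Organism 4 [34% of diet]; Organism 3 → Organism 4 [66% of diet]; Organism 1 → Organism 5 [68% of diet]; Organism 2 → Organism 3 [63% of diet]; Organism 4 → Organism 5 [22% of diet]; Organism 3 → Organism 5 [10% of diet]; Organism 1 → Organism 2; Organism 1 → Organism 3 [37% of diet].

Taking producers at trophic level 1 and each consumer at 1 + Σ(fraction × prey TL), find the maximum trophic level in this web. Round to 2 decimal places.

3.42

Organism 2: 1 + 1 = 2
Organism 3: 1 + (0.63×2 + 0.37×1) = 2.63
Organism 4: 1 + (0.66×2.63 + 0.34×2) = 3.4158
Organism 5: 1 + (0.1×2.63 + 0.68×1 + 0.22×3.4158) = 2.694476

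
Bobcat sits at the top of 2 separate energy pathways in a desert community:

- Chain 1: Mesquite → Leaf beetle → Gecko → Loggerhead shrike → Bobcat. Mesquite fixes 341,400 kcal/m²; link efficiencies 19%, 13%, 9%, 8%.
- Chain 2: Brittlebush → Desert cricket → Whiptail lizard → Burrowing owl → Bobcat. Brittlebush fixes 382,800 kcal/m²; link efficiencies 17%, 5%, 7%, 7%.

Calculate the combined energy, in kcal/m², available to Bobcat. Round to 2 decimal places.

76.66 kcal/m²

Chain 1: 341400 × 0.19 × 0.13 × 0.09 × 0.08 = 60.714576 kcal/m²
Chain 2: 382800 × 0.17 × 0.05 × 0.07 × 0.07 = 15.94362 kcal/m²
Total at Bobcat: 60.714576 + 15.94362 = 76.658196 kcal/m²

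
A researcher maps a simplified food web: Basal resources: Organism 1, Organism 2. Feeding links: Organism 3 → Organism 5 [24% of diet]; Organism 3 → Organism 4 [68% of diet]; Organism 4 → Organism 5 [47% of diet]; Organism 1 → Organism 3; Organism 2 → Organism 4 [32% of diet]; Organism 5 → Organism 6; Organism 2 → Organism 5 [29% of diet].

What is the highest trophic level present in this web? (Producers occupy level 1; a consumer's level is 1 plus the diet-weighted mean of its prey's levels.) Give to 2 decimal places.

4.03

Organism 3: 1 + 1 = 2
Organism 4: 1 + (0.68×2 + 0.32×1) = 2.68
Organism 5: 1 + (0.47×2.68 + 0.24×2 + 0.29×1) = 3.0296
Organism 6: 1 + 3.0296 = 4.0296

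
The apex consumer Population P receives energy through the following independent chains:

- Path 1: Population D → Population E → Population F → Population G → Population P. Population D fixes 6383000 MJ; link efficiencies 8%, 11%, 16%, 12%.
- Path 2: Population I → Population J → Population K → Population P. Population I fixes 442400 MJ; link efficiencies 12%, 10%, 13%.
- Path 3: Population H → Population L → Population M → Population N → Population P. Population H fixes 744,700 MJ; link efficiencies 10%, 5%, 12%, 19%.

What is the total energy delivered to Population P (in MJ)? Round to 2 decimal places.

1853.51 MJ

Path 1: 6383000 × 0.08 × 0.11 × 0.16 × 0.12 = 1078.47168 MJ
Path 2: 442400 × 0.12 × 0.1 × 0.13 = 690.144 MJ
Path 3: 744700 × 0.1 × 0.05 × 0.12 × 0.19 = 84.8958 MJ
Total at Population P: 1078.47168 + 690.144 + 84.8958 = 1853.51148 MJ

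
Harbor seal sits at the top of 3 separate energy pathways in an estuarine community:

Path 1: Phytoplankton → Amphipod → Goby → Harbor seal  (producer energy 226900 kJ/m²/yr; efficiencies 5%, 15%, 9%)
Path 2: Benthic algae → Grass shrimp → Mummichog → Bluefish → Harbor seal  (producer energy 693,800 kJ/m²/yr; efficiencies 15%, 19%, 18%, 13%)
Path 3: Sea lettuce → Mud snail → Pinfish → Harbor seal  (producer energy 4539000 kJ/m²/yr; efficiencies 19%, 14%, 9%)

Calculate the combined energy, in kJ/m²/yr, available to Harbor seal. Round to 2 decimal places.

11482.22 kJ/m²/yr

Path 1: 226900 × 0.05 × 0.15 × 0.09 = 153.1575 kJ/m²/yr
Path 2: 693800 × 0.15 × 0.19 × 0.18 × 0.13 = 462.69522 kJ/m²/yr
Path 3: 4539000 × 0.19 × 0.14 × 0.09 = 10866.366 kJ/m²/yr
Total at Harbor seal: 153.1575 + 462.69522 + 10866.366 = 11482.21872 kJ/m²/yr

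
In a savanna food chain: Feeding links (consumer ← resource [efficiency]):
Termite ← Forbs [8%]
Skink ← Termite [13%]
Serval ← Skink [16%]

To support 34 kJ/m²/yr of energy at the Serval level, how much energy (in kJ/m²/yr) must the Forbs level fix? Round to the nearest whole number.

20433 kJ/m²/yr

Cumulative transfer efficiency: 0.08 × 0.13 × 0.16 = 0.001664
Forbs energy = 34 / 0.001664 = 20433 kJ/m²/yr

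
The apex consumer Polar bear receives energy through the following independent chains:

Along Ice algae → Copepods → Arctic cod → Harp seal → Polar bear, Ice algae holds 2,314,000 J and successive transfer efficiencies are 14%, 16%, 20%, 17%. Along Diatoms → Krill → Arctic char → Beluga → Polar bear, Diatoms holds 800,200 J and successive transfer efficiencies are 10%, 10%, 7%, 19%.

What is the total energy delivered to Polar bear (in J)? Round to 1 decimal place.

1868.8 J

Via Ice algae: 2314000 × 0.14 × 0.16 × 0.2 × 0.17 = 1762.3424 J
Via Diatoms: 800200 × 0.1 × 0.1 × 0.07 × 0.19 = 106.4266 J
Total at Polar bear: 1762.3424 + 106.4266 = 1868.769 J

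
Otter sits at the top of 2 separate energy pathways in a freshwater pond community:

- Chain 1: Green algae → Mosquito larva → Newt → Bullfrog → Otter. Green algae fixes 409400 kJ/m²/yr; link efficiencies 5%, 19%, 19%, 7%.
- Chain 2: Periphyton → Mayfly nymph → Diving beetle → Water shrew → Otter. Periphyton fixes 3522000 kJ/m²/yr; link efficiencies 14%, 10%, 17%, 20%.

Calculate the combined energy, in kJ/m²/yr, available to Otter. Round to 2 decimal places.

1728.20 kJ/m²/yr

Chain 1: 409400 × 0.05 × 0.19 × 0.19 × 0.07 = 51.72769 kJ/m²/yr
Chain 2: 3522000 × 0.14 × 0.1 × 0.17 × 0.2 = 1676.472 kJ/m²/yr
Total at Otter: 51.72769 + 1676.472 = 1728.19969 kJ/m²/yr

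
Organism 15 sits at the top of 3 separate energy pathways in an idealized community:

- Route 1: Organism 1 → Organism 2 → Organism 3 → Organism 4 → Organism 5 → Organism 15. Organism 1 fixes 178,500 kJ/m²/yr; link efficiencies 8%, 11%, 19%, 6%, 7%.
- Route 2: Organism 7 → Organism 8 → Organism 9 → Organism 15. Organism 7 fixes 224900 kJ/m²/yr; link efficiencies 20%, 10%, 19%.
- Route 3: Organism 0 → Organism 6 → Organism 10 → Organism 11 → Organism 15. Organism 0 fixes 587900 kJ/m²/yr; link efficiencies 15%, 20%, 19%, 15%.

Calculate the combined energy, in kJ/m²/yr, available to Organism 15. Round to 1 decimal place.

1358.5 kJ/m²/yr

Route 1: 178500 × 0.08 × 0.11 × 0.19 × 0.06 × 0.07 = 1.2534984 kJ/m²/yr
Route 2: 224900 × 0.2 × 0.1 × 0.19 = 854.62 kJ/m²/yr
Route 3: 587900 × 0.15 × 0.2 × 0.19 × 0.15 = 502.6545 kJ/m²/yr
Total at Organism 15: 1.2534984 + 854.62 + 502.6545 = 1358.5279984 kJ/m²/yr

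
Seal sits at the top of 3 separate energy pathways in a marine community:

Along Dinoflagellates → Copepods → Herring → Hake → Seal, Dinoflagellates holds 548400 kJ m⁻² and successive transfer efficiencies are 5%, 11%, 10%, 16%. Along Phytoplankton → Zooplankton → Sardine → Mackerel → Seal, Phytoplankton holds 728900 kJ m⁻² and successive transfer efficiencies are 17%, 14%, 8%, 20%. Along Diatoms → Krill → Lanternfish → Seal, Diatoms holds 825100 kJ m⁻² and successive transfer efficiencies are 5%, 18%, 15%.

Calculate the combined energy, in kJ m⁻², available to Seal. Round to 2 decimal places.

1439.71 kJ m⁻²

Via Dinoflagellates: 548400 × 0.05 × 0.11 × 0.1 × 0.16 = 48.2592 kJ m⁻²
Via Phytoplankton: 728900 × 0.17 × 0.14 × 0.08 × 0.2 = 277.56512 kJ m⁻²
Via Diatoms: 825100 × 0.05 × 0.18 × 0.15 = 1113.885 kJ m⁻²
Total at Seal: 48.2592 + 277.56512 + 1113.885 = 1439.70932 kJ m⁻²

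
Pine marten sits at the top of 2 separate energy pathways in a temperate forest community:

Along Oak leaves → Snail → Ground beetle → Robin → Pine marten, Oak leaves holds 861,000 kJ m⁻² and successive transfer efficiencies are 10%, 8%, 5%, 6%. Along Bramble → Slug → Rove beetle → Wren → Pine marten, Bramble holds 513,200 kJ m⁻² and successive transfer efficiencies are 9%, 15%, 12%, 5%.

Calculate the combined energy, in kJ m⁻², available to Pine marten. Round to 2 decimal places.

Via Oak leaves: 861000 × 0.1 × 0.08 × 0.05 × 0.06 = 20.664 kJ m⁻²
Via Bramble: 513200 × 0.09 × 0.15 × 0.12 × 0.05 = 41.5692 kJ m⁻²
Total at Pine marten: 20.664 + 41.5692 = 62.2332 kJ m⁻²

62.23 kJ m⁻²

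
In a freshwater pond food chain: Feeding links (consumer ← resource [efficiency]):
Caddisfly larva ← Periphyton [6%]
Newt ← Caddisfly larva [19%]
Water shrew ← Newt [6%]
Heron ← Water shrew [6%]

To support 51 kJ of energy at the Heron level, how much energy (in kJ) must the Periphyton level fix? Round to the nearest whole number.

1242690 kJ

Cumulative transfer efficiency: 0.06 × 0.19 × 0.06 × 0.06 = 0.00004104
Periphyton energy = 51 / 0.00004104 = 1242690 kJ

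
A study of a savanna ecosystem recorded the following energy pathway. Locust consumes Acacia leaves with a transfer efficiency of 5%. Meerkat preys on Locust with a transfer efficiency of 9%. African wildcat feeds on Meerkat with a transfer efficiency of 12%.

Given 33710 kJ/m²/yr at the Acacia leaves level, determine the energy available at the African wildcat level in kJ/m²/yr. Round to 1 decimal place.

18.2 kJ/m²/yr

Locust: 33710 × 0.05 = 1685.5 kJ/m²/yr
Meerkat: 1685.5 × 0.09 = 151.695 kJ/m²/yr
African wildcat: 151.695 × 0.12 = 18.2034 kJ/m²/yr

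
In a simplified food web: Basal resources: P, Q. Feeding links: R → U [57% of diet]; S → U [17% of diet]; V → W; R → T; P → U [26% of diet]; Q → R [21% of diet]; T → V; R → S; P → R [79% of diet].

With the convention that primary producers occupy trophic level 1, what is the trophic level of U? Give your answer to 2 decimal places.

R: 1 + (0.21×1 + 0.79×1) = 2
S: 1 + 2 = 3
T: 1 + 2 = 3
U: 1 + (0.57×2 + 0.26×1 + 0.17×3) = 2.91
V: 1 + 3 = 4
W: 1 + 4 = 5

2.91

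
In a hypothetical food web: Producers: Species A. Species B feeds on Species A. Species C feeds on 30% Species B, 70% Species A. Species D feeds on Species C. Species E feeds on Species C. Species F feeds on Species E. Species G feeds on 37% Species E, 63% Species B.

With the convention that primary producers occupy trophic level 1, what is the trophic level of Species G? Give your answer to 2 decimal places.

Species B: 1 + 1 = 2
Species C: 1 + (0.3×2 + 0.7×1) = 2.3
Species D: 1 + 2.3 = 3.3
Species E: 1 + 2.3 = 3.3
Species F: 1 + 3.3 = 4.3
Species G: 1 + (0.37×3.3 + 0.63×2) = 3.481

3.48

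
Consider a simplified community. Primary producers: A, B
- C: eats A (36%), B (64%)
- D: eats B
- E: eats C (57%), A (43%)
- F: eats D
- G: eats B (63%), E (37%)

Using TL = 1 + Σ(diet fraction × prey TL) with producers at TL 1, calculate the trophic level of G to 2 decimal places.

C: 1 + (0.36×1 + 0.64×1) = 2
D: 1 + 1 = 2
E: 1 + (0.57×2 + 0.43×1) = 2.57
F: 1 + 2 = 3
G: 1 + (0.63×1 + 0.37×2.57) = 2.5809

2.58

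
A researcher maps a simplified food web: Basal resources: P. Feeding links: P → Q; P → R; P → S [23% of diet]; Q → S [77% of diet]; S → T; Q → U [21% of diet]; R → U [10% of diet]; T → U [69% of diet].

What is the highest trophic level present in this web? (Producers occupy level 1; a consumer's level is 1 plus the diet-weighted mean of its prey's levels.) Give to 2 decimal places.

4.22

Q: 1 + 1 = 2
R: 1 + 1 = 2
S: 1 + (0.23×1 + 0.77×2) = 2.77
T: 1 + 2.77 = 3.77
U: 1 + (0.21×2 + 0.1×2 + 0.69×3.77) = 4.2213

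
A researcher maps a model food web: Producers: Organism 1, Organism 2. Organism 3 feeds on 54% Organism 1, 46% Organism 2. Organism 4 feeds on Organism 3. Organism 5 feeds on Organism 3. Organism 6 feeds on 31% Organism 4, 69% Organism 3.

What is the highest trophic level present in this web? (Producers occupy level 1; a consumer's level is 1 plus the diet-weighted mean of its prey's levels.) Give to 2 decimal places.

Organism 3: 1 + (0.54×1 + 0.46×1) = 2
Organism 4: 1 + 2 = 3
Organism 5: 1 + 2 = 3
Organism 6: 1 + (0.31×3 + 0.69×2) = 3.31

3.31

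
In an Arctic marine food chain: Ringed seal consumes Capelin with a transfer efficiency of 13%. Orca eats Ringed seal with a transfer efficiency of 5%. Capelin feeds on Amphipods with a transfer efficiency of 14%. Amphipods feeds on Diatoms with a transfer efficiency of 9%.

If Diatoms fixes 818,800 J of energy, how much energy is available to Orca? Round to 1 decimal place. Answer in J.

Amphipods: 818800 × 0.09 = 73692 J
Capelin: 73692 × 0.14 = 10316.88 J
Ringed seal: 10316.88 × 0.13 = 1341.1944 J
Orca: 1341.1944 × 0.05 = 67.05972 J

67.1 J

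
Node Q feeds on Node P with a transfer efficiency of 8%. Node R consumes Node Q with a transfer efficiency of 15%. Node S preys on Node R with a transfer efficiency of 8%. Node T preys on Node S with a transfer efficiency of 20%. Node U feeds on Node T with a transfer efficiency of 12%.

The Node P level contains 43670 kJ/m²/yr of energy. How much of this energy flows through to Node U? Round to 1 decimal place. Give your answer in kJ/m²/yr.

1.0 kJ/m²/yr

Node Q: 43670 × 0.08 = 3493.6 kJ/m²/yr
Node R: 3493.6 × 0.15 = 524.04 kJ/m²/yr
Node S: 524.04 × 0.08 = 41.9232 kJ/m²/yr
Node T: 41.9232 × 0.2 = 8.38464 kJ/m²/yr
Node U: 8.38464 × 0.12 = 1.0061568 kJ/m²/yr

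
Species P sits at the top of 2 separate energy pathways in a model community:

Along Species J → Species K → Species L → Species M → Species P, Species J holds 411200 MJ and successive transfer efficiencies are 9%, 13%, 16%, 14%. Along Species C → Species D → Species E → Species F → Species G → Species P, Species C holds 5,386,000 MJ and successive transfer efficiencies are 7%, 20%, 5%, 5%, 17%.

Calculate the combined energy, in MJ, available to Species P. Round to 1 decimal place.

Via Species J: 411200 × 0.09 × 0.13 × 0.16 × 0.14 = 107.767296 MJ
Via Species C: 5386000 × 0.07 × 0.2 × 0.05 × 0.05 × 0.17 = 32.0467 MJ
Total at Species P: 107.767296 + 32.0467 = 139.813996 MJ

139.8 MJ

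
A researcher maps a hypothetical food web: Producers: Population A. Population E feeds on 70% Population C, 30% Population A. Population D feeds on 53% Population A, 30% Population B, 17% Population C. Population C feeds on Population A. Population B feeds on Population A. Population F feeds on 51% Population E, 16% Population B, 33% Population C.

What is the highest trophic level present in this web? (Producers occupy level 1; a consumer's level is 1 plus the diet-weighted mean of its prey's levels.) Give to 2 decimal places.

3.36

Population B: 1 + 1 = 2
Population C: 1 + 1 = 2
Population D: 1 + (0.53×1 + 0.3×2 + 0.17×2) = 2.47
Population E: 1 + (0.7×2 + 0.3×1) = 2.7
Population F: 1 + (0.51×2.7 + 0.16×2 + 0.33×2) = 3.357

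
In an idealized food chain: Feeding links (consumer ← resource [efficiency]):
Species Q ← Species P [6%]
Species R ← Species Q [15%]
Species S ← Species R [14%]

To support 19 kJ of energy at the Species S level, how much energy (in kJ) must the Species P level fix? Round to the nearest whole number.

15079 kJ

Cumulative transfer efficiency: 0.06 × 0.15 × 0.14 = 0.00126
Species P energy = 19 / 0.00126 = 15079 kJ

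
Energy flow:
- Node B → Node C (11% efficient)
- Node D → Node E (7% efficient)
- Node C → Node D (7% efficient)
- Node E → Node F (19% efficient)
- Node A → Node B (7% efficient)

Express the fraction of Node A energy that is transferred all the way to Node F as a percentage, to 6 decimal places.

0.000717%

Product of link efficiencies: 0.07 × 0.11 × 0.07 × 0.07 × 0.19 = 0.0000071687
As a percentage: 0.0000071687 × 100 = 0.000717%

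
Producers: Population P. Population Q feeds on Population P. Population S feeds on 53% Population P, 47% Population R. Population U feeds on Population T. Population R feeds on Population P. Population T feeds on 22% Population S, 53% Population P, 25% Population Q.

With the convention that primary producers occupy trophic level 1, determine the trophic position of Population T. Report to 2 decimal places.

Population Q: 1 + 1 = 2
Population R: 1 + 1 = 2
Population S: 1 + (0.53×1 + 0.47×2) = 2.47
Population T: 1 + (0.22×2.47 + 0.53×1 + 0.25×2) = 2.5734
Population U: 1 + 2.5734 = 3.5734

2.57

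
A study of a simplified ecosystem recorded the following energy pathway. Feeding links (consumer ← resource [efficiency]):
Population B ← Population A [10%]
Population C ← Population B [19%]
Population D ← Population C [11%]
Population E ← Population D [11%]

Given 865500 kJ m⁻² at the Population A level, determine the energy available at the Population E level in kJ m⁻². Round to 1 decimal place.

Population B: 865500 × 0.1 = 86550 kJ m⁻²
Population C: 86550 × 0.19 = 16444.5 kJ m⁻²
Population D: 16444.5 × 0.11 = 1808.895 kJ m⁻²
Population E: 1808.895 × 0.11 = 198.97845 kJ m⁻²

199.0 kJ m⁻²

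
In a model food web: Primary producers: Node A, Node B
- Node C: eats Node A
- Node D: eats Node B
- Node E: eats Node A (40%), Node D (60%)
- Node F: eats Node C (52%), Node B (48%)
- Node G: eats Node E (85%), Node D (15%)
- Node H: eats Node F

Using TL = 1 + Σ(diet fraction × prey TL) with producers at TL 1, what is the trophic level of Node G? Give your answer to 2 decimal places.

3.51

Node C: 1 + 1 = 2
Node D: 1 + 1 = 2
Node E: 1 + (0.4×1 + 0.6×2) = 2.6
Node F: 1 + (0.52×2 + 0.48×1) = 2.52
Node G: 1 + (0.85×2.6 + 0.15×2) = 3.51
Node H: 1 + 2.52 = 3.52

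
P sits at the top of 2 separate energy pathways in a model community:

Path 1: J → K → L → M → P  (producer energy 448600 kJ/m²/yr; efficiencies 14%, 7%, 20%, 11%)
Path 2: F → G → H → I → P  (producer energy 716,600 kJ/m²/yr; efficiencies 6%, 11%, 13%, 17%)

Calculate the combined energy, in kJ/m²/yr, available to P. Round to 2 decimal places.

201.24 kJ/m²/yr

Path 1: 448600 × 0.14 × 0.07 × 0.2 × 0.11 = 96.71816 kJ/m²/yr
Path 2: 716600 × 0.06 × 0.11 × 0.13 × 0.17 = 104.523276 kJ/m²/yr
Total at P: 96.71816 + 104.523276 = 201.241436 kJ/m²/yr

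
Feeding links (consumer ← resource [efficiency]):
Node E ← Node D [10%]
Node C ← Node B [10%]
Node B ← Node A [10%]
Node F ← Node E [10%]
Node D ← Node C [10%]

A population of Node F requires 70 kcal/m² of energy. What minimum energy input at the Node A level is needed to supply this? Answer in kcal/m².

Cumulative transfer efficiency: 0.1 × 0.1 × 0.1 × 0.1 × 0.1 = 0.00001
Node A energy = 70 / 0.00001 = 7000000 kcal/m²

7000000 kcal/m²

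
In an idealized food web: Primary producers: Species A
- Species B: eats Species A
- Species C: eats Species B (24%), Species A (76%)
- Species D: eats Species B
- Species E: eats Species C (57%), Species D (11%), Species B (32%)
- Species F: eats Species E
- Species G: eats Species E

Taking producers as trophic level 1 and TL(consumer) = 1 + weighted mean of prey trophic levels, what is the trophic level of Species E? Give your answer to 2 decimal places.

Species B: 1 + 1 = 2
Species C: 1 + (0.24×2 + 0.76×1) = 2.24
Species D: 1 + 2 = 3
Species E: 1 + (0.57×2.24 + 0.11×3 + 0.32×2) = 3.2468
Species F: 1 + 3.2468 = 4.2468
Species G: 1 + 3.2468 = 4.2468

3.25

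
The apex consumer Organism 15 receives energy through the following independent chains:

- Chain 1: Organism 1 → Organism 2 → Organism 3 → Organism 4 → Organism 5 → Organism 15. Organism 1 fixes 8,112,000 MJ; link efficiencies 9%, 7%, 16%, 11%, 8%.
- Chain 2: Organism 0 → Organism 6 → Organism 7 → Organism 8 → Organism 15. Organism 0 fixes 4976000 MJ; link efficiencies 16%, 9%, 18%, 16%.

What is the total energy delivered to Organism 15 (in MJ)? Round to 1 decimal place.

2135.6 MJ

Chain 1: 8112000 × 0.09 × 0.07 × 0.16 × 0.11 × 0.08 = 71.9566848 MJ
Chain 2: 4976000 × 0.16 × 0.09 × 0.18 × 0.16 = 2063.64672 MJ
Total at Organism 15: 71.9566848 + 2063.64672 = 2135.6034048 MJ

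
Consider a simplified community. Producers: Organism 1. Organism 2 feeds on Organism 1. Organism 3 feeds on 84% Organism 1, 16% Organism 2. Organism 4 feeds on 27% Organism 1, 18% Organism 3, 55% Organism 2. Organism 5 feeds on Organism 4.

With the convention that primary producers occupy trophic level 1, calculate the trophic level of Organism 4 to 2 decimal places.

2.76

Organism 2: 1 + 1 = 2
Organism 3: 1 + (0.84×1 + 0.16×2) = 2.16
Organism 4: 1 + (0.27×1 + 0.18×2.16 + 0.55×2) = 2.7588
Organism 5: 1 + 2.7588 = 3.7588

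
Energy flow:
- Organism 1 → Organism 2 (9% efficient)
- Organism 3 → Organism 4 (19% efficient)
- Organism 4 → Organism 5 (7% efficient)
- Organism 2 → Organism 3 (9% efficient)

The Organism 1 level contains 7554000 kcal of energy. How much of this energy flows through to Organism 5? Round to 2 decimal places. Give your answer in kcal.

Organism 2: 7554000 × 0.09 = 679860 kcal
Organism 3: 679860 × 0.09 = 61187.4 kcal
Organism 4: 61187.4 × 0.19 = 11625.606 kcal
Organism 5: 11625.606 × 0.07 = 813.79242 kcal

813.79 kcal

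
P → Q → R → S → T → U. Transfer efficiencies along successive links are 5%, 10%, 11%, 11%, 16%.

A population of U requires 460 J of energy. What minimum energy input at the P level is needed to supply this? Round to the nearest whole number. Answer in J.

47520661 J

Cumulative transfer efficiency: 0.05 × 0.1 × 0.11 × 0.11 × 0.16 = 0.00000968
P energy = 460 / 0.00000968 = 47520661 J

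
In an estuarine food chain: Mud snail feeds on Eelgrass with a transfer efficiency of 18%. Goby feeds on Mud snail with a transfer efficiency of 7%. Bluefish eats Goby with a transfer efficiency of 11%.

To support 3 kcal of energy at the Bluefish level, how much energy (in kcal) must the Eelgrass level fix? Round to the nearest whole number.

Cumulative transfer efficiency: 0.18 × 0.07 × 0.11 = 0.001386
Eelgrass energy = 3 / 0.001386 = 2165 kcal

2165 kcal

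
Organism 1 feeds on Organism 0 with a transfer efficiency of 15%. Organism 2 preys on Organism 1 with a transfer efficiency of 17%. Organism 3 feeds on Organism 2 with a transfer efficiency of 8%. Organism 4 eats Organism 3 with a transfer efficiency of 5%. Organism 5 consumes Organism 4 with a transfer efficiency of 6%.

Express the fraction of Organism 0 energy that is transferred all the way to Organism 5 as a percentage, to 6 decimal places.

Product of link efficiencies: 0.15 × 0.17 × 0.08 × 0.05 × 0.06 = 0.00000612
As a percentage: 0.00000612 × 100 = 0.000612%

0.000612%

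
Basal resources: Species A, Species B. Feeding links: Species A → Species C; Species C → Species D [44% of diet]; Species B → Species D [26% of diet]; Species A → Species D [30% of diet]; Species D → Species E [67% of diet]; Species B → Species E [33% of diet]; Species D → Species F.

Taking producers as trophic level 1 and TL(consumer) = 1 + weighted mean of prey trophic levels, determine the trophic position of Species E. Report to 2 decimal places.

2.96

Species C: 1 + 1 = 2
Species D: 1 + (0.44×2 + 0.26×1 + 0.3×1) = 2.44
Species E: 1 + (0.67×2.44 + 0.33×1) = 2.9648
Species F: 1 + 2.44 = 3.44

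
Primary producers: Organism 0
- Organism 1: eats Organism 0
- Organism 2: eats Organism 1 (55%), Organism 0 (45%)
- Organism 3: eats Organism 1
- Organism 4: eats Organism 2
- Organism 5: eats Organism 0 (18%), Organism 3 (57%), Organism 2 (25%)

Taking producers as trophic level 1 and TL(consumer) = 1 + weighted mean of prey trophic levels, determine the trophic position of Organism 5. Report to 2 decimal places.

3.53

Organism 1: 1 + 1 = 2
Organism 2: 1 + (0.55×2 + 0.45×1) = 2.55
Organism 3: 1 + 2 = 3
Organism 4: 1 + 2.55 = 3.55
Organism 5: 1 + (0.18×1 + 0.57×3 + 0.25×2.55) = 3.5275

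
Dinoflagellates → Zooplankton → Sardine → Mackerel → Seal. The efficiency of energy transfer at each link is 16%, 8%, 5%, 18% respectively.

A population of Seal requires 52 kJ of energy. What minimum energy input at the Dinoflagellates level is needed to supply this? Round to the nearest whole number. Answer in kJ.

451389 kJ

Cumulative transfer efficiency: 0.16 × 0.08 × 0.05 × 0.18 = 0.0001152
Dinoflagellates energy = 52 / 0.0001152 = 451389 kJ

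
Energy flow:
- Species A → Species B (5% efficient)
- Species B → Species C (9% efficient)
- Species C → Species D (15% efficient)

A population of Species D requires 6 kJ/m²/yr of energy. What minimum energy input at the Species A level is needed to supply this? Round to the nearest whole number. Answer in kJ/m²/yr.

Cumulative transfer efficiency: 0.05 × 0.09 × 0.15 = 0.000675
Species A energy = 6 / 0.000675 = 8889 kJ/m²/yr

8889 kJ/m²/yr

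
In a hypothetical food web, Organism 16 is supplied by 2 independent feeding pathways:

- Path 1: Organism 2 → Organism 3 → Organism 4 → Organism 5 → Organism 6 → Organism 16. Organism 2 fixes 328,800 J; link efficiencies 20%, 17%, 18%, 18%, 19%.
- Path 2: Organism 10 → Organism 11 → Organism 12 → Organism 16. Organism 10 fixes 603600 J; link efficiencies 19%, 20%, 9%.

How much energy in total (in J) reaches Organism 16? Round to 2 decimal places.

Path 1: 328800 × 0.2 × 0.17 × 0.18 × 0.18 × 0.19 = 68.8191552 J
Path 2: 603600 × 0.19 × 0.2 × 0.09 = 2064.312 J
Total at Organism 16: 68.8191552 + 2064.312 = 2133.1311552 J

2133.13 J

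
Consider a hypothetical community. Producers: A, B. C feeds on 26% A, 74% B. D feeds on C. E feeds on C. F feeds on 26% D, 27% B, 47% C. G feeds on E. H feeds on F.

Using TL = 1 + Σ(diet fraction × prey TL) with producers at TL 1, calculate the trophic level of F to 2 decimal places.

C: 1 + (0.26×1 + 0.74×1) = 2
D: 1 + 2 = 3
E: 1 + 2 = 3
F: 1 + (0.26×3 + 0.27×1 + 0.47×2) = 2.99
G: 1 + 3 = 4
H: 1 + 2.99 = 3.99

2.99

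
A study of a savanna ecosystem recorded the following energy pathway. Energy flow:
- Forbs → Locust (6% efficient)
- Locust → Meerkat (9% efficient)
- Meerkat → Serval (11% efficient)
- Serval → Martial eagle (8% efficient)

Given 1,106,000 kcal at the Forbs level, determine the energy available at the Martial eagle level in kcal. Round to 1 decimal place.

Locust: 1106000 × 0.06 = 66360 kcal
Meerkat: 66360 × 0.09 = 5972.4 kcal
Serval: 5972.4 × 0.11 = 656.964 kcal
Martial eagle: 656.964 × 0.08 = 52.55712 kcal

52.6 kcal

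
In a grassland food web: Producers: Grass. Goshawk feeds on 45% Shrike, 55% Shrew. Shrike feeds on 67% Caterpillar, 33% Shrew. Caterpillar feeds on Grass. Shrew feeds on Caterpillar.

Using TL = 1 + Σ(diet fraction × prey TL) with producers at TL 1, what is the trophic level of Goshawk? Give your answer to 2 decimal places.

4.15

Caterpillar: 1 + 1 = 2
Shrew: 1 + 2 = 3
Shrike: 1 + (0.67×2 + 0.33×3) = 3.33
Goshawk: 1 + (0.45×3.33 + 0.55×3) = 4.1485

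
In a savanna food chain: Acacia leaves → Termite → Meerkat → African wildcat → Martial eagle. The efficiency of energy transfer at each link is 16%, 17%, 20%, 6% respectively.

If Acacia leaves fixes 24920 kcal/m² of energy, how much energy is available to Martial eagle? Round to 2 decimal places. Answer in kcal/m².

Termite: 24920 × 0.16 = 3987.2 kcal/m²
Meerkat: 3987.2 × 0.17 = 677.824 kcal/m²
African wildcat: 677.824 × 0.2 = 135.5648 kcal/m²
Martial eagle: 135.5648 × 0.06 = 8.133888 kcal/m²

8.13 kcal/m²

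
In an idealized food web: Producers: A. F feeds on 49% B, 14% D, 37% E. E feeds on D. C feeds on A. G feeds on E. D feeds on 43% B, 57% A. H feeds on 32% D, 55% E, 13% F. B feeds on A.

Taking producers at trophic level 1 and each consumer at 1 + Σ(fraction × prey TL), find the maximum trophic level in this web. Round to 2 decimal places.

B: 1 + 1 = 2
C: 1 + 1 = 2
D: 1 + (0.43×2 + 0.57×1) = 2.43
E: 1 + 2.43 = 3.43
F: 1 + (0.49×2 + 0.14×2.43 + 0.37×3.43) = 3.5893
G: 1 + 3.43 = 4.43
H: 1 + (0.32×2.43 + 0.55×3.43 + 0.13×3.5893) = 4.130709

4.43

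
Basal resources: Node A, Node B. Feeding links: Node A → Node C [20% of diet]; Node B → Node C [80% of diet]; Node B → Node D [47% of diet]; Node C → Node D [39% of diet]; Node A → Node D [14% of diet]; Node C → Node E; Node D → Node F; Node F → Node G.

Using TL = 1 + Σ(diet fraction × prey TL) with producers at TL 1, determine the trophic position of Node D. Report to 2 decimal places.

Node C: 1 + (0.2×1 + 0.8×1) = 2
Node D: 1 + (0.47×1 + 0.39×2 + 0.14×1) = 2.39
Node E: 1 + 2 = 3
Node F: 1 + 2.39 = 3.39
Node G: 1 + 3.39 = 4.39

2.39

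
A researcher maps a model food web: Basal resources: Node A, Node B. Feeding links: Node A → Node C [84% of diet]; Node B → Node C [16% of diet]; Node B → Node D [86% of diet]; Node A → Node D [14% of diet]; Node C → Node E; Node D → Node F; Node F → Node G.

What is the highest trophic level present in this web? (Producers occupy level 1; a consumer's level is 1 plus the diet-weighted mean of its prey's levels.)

Node C: 1 + (0.84×1 + 0.16×1) = 2
Node D: 1 + (0.86×1 + 0.14×1) = 2
Node E: 1 + 2 = 3
Node F: 1 + 2 = 3
Node G: 1 + 3 = 4

4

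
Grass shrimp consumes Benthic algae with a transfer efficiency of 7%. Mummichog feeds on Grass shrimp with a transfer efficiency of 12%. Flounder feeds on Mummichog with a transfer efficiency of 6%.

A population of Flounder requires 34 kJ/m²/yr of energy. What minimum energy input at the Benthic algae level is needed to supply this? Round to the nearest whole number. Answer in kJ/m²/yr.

Cumulative transfer efficiency: 0.07 × 0.12 × 0.06 = 0.000504
Benthic algae energy = 34 / 0.000504 = 67460 kJ/m²/yr

67460 kJ/m²/yr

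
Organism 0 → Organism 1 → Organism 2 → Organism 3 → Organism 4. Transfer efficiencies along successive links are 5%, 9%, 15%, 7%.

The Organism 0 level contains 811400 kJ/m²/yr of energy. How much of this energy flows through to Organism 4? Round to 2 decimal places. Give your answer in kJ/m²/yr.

38.34 kJ/m²/yr

Organism 1: 811400 × 0.05 = 40570 kJ/m²/yr
Organism 2: 40570 × 0.09 = 3651.3 kJ/m²/yr
Organism 3: 3651.3 × 0.15 = 547.695 kJ/m²/yr
Organism 4: 547.695 × 0.07 = 38.33865 kJ/m²/yr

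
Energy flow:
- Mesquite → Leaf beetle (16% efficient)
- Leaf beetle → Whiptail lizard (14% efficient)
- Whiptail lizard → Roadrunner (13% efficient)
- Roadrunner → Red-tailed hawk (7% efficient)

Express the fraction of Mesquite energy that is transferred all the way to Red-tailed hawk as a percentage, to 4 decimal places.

0.0204%

Product of link efficiencies: 0.16 × 0.14 × 0.13 × 0.07 = 0.00020384
As a percentage: 0.00020384 × 100 = 0.0204%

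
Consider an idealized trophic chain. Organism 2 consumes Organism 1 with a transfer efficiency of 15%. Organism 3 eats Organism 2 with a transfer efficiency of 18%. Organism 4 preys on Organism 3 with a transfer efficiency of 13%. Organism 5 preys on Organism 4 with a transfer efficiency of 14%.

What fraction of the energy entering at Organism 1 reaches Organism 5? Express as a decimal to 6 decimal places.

Product of link efficiencies: 0.15 × 0.18 × 0.13 × 0.14 = 0.0004914

0.000491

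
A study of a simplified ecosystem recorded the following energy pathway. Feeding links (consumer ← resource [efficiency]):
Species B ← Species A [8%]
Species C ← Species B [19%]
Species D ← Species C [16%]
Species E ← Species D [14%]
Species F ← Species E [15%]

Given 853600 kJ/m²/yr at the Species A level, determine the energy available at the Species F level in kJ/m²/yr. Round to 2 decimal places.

Species B: 853600 × 0.08 = 68288 kJ/m²/yr
Species C: 68288 × 0.19 = 12974.72 kJ/m²/yr
Species D: 12974.72 × 0.16 = 2075.9552 kJ/m²/yr
Species E: 2075.9552 × 0.14 = 290.633728 kJ/m²/yr
Species F: 290.633728 × 0.15 = 43.5950592 kJ/m²/yr

43.60 kJ/m²/yr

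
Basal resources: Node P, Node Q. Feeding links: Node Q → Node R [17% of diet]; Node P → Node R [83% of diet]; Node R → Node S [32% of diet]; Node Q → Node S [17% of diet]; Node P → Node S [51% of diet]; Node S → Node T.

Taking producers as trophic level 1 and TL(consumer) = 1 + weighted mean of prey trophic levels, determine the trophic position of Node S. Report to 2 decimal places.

2.32

Node R: 1 + (0.17×1 + 0.83×1) = 2
Node S: 1 + (0.32×2 + 0.17×1 + 0.51×1) = 2.32
Node T: 1 + 2.32 = 3.32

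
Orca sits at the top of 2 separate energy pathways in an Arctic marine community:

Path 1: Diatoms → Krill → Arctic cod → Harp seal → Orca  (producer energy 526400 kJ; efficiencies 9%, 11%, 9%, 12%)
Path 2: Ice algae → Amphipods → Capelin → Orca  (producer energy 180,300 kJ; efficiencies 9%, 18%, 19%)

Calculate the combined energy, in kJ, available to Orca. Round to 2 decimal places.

Path 1: 526400 × 0.09 × 0.11 × 0.09 × 0.12 = 56.282688 kJ
Path 2: 180300 × 0.09 × 0.18 × 0.19 = 554.9634 kJ
Total at Orca: 56.282688 + 554.9634 = 611.246088 kJ

611.25 kJ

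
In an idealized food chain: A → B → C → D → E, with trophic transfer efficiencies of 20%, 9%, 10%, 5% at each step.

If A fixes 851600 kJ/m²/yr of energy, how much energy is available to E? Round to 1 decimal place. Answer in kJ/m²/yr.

76.6 kJ/m²/yr

B: 851600 × 0.2 = 170320 kJ/m²/yr
C: 170320 × 0.09 = 15328.8 kJ/m²/yr
D: 15328.8 × 0.1 = 1532.88 kJ/m²/yr
E: 1532.88 × 0.05 = 76.644 kJ/m²/yr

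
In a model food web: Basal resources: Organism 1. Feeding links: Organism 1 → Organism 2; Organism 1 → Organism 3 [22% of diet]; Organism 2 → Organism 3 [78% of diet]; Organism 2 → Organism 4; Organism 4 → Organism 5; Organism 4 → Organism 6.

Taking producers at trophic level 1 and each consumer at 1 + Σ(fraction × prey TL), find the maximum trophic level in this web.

4

Organism 2: 1 + 1 = 2
Organism 3: 1 + (0.22×1 + 0.78×2) = 2.78
Organism 4: 1 + 2 = 3
Organism 5: 1 + 3 = 4
Organism 6: 1 + 3 = 4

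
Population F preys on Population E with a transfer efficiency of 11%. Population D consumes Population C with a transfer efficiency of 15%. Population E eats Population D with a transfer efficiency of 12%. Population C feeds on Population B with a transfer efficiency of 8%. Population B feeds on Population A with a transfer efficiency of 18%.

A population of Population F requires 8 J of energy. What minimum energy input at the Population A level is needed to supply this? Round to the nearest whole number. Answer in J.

Cumulative transfer efficiency: 0.18 × 0.08 × 0.15 × 0.12 × 0.11 = 0.000028512
Population A energy = 8 / 0.000028512 = 280584 J

280584 J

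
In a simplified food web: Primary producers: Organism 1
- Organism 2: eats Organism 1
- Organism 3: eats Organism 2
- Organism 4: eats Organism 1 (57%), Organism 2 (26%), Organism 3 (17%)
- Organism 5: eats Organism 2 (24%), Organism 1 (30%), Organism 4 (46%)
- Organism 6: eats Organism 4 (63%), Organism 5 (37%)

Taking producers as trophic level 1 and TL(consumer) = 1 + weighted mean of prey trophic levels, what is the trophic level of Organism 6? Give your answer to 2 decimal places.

3.74

Organism 2: 1 + 1 = 2
Organism 3: 1 + 2 = 3
Organism 4: 1 + (0.57×1 + 0.26×2 + 0.17×3) = 2.6
Organism 5: 1 + (0.24×2 + 0.3×1 + 0.46×2.6) = 2.976
Organism 6: 1 + (0.63×2.6 + 0.37×2.976) = 3.73912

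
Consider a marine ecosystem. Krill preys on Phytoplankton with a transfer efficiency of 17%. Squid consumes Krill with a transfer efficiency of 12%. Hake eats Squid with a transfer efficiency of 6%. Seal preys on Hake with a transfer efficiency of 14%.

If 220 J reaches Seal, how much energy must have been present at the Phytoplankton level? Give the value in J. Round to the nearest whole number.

Cumulative transfer efficiency: 0.17 × 0.12 × 0.06 × 0.14 = 0.00017136
Phytoplankton energy = 220 / 0.00017136 = 1283847 J

1283847 J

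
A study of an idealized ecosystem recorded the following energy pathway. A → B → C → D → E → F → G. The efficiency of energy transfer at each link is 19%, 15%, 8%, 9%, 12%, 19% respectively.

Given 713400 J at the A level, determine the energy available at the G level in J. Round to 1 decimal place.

B: 713400 × 0.19 = 135546 J
C: 135546 × 0.15 = 20331.9 J
D: 20331.9 × 0.08 = 1626.552 J
E: 1626.552 × 0.09 = 146.38968 J
F: 146.38968 × 0.12 = 17.5667616 J
G: 17.5667616 × 0.19 = 3.337684704 J

3.3 J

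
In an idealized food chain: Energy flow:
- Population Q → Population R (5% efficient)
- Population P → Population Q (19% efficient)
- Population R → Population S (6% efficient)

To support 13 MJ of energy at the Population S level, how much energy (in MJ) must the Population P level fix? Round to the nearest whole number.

Cumulative transfer efficiency: 0.19 × 0.05 × 0.06 = 0.00057
Population P energy = 13 / 0.00057 = 22807 MJ

22807 MJ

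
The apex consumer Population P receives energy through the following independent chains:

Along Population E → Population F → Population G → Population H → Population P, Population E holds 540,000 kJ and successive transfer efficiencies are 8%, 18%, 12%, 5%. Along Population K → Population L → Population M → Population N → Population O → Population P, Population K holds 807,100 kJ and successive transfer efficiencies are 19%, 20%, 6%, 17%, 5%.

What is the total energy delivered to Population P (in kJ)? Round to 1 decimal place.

62.3 kJ

Via Population E: 540000 × 0.08 × 0.18 × 0.12 × 0.05 = 46.656 kJ
Via Population K: 807100 × 0.19 × 0.2 × 0.06 × 0.17 × 0.05 = 15.641598 kJ
Total at Population P: 46.656 + 15.641598 = 62.297598 kJ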